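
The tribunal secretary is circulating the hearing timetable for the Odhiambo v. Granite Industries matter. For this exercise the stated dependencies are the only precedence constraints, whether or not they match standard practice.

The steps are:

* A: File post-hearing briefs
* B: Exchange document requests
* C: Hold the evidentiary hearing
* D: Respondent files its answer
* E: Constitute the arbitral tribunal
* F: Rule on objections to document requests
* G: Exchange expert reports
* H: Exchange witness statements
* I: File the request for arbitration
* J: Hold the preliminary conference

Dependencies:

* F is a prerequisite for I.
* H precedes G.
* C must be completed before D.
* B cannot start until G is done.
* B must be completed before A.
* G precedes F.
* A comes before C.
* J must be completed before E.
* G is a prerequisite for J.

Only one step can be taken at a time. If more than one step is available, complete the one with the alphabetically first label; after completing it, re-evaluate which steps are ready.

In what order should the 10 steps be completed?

H G B A C D F I J E

Only H has no prerequisites, so it is first.
Next only G has its prerequisites met → G.
Ready: B, F and J. B has the earlier label → B.
Now A, F and J have their prerequisites met. A has the earlier label, so A next.
Now C, F and J have their prerequisites met. C has the earlier label, so C next.
Now D, F and J have their prerequisites met. D has the earlier label, so D next.
F and J are both available; F has the earlier label → F.
Ready: I and J. I has the earlier label → I.
J needed G, now all done → J.
Next only E has its prerequisites met → E.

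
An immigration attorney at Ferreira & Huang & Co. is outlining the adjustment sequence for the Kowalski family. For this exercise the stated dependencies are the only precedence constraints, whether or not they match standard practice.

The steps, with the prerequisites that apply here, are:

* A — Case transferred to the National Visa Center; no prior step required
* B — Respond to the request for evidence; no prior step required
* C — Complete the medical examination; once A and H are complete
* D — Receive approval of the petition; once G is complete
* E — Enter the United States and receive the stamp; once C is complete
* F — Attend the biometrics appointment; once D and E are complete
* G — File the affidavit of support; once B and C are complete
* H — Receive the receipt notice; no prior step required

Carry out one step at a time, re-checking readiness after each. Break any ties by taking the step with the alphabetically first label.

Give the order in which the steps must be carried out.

Nothing is required for A, B and H. A has the earlier label → A first.
Now B and H have their prerequisites met. B has the earlier label, so B next.
Next only H has its prerequisites met → H.
C needed A and H, now all done → C.
Ready: E and G. E has the earlier label → E.
G needed B and C, now all done → G.
Next only D has its prerequisites met → D.
That leaves F as the only ready step → F.

A, B, H, C, E, G, D, F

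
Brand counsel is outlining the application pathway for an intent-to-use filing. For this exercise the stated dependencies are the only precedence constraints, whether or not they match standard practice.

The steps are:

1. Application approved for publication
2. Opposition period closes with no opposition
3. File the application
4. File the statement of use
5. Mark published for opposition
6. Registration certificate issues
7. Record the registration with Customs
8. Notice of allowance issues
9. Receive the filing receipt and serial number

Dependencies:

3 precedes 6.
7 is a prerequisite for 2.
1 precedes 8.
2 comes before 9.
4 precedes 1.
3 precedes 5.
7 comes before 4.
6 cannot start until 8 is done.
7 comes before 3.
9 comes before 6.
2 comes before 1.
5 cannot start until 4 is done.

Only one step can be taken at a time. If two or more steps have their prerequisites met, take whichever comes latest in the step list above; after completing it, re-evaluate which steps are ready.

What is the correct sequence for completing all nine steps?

7, 4, 3, 5, 2, 9, 1, 8, 6

7 is the only step with nothing outstanding, so it goes first.
4, 3 and 2 are all available; 4 is listed later → 4.
3 and 2 are both available; 3 is listed later → 3.
Ready: 5 and 2. 5 is listed later → 5.
2 needed 7, now all done → 2.
9 and 1 are both available; 9 is listed later → 9.
Next only 1 has its prerequisites met → 1.
8 needed 1, now all done → 8.
Next only 6 has its prerequisites met → 6.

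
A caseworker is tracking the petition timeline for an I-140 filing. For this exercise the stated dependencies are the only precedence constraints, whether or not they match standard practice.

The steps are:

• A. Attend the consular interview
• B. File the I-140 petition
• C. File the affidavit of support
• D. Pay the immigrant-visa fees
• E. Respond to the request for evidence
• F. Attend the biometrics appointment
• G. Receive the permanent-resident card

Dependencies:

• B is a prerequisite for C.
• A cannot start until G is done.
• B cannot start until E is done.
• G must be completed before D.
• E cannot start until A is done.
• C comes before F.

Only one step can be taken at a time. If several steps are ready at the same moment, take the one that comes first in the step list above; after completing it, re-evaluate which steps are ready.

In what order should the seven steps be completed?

G, A, D, E, B, C, F

G has no prerequisites → G first.
Now A and D have their prerequisites met. A is listed earlier, so A next.
E now also ready, so the ready set is {D, E}; D is listed earlier → D.
E needed A, now all done → E.
Next only B has its prerequisites met → B.
C needed B, now all done → C.
F needed C, now all done → F.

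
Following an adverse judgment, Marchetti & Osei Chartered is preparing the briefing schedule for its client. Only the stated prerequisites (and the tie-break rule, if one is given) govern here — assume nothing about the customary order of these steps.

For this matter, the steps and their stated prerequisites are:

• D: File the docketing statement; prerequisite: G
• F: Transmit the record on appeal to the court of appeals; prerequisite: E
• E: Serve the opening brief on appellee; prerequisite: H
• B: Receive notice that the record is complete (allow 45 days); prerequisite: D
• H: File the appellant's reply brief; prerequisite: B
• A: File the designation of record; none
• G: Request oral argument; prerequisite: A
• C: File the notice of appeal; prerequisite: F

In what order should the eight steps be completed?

A, G, D, B, H, E, F, C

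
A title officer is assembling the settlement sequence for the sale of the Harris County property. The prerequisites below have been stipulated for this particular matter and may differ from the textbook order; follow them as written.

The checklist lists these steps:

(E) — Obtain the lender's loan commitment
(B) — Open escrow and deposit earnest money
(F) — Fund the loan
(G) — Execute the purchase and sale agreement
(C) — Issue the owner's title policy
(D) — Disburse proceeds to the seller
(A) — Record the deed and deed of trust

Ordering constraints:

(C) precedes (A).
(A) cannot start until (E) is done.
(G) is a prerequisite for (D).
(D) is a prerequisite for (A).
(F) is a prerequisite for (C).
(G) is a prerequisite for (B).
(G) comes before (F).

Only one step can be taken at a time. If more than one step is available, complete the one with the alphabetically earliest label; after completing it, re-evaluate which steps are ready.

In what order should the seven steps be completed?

Nothing is required for (E) and (G). (E) has the earlier label → (E) first.
That leaves (G) as the only ready step → (G).
Now (B), (D) and (F) have their prerequisites met. (B) has the earlier label, so (B) next.
Now (D) and (F) have their prerequisites met. (D) has the earlier label, so (D) next.
(F) needed (G), now all done → (F).
(C) needed (F), now all done → (C).
Next only (A) has its prerequisites met → (A).

(E), (G), (B), (D), (F), (C), (A)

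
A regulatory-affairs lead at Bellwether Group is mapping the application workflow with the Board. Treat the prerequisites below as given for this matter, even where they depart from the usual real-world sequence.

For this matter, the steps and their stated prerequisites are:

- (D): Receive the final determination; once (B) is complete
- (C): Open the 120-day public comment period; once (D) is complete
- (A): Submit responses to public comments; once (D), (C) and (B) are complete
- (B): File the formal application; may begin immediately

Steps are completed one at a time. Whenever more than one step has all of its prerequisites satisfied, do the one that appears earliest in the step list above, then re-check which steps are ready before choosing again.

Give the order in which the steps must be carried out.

Only (B) has no prerequisites, so it is first.
Next only (D) has its prerequisites met → (D).
(C) needed (D), now all done → (C).
(A) needed (D), (C) and (B), now all done → (A).

(B) (D) (C) (A)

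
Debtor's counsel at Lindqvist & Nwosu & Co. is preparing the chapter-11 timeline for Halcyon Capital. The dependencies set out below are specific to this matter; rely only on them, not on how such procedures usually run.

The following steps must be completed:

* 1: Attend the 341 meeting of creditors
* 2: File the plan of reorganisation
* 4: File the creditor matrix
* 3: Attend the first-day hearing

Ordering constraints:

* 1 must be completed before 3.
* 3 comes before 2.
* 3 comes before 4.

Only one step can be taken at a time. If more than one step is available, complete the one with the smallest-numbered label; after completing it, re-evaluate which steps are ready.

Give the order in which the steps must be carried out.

Only 1 has no prerequisites, so it is first.
Next only 3 has its prerequisites met → 3.
2 and 4 are both available; 2 has the earlier label → 2.
That leaves 4 as the only ready step → 4.

1 → 3 → 2 → 4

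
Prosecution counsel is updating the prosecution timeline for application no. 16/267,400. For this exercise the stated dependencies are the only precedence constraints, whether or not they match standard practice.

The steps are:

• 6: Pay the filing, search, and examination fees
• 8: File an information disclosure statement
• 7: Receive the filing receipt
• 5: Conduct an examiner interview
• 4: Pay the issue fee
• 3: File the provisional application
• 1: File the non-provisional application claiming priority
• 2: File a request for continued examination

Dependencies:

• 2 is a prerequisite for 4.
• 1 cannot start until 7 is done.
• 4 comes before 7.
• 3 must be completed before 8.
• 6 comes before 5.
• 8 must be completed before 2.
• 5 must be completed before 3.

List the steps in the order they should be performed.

6 is the only step with nothing outstanding, so it goes first.
5 needed 6, now all done → 5.
That leaves 3 as the only ready step → 3.
8 needed 3, now all done → 8.
2 is the only step now ready → 2.
4 needed 2, now all done → 4.
Next only 7 has its prerequisites met → 7.
1 needed 7, now all done → 1.

6 5 3 8 2 4 7 1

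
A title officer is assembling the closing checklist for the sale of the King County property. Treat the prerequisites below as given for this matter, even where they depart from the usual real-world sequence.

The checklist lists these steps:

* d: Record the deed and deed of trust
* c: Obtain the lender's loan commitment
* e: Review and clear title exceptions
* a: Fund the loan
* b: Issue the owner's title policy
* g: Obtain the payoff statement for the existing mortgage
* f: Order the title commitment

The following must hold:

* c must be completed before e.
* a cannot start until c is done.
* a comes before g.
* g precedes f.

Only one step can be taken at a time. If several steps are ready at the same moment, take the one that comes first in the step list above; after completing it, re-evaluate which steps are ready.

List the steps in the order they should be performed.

d, c and b have no prerequisites; d is listed earlier, so d is first.
Ready: c and b. c is listed earlier → c.
Now e, a and b have their prerequisites met. e is listed earlier, so e next.
a and b are both available; a is listed earlier → a.
g now also ready, so the ready set is {b, g}; b is listed earlier → b.
g is the only step now ready → g.
f needed g, now all done → f.

d → c → e → a → b → g → f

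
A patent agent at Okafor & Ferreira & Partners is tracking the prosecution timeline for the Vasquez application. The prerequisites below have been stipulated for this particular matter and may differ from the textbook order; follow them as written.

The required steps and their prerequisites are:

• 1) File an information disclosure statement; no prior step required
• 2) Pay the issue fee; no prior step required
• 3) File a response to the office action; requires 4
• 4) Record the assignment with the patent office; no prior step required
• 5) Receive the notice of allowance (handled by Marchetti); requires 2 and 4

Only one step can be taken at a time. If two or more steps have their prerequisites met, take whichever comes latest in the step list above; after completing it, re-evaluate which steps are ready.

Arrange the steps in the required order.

Nothing is required for 4, 2 and 1. 4 is listed later → 4 first.
3 now also ready, so the ready set is {3, 2, 1}; 3 is listed later → 3.
Now 2 and 1 have their prerequisites met. 2 is listed later, so 2 next.
Now 5 and 1 have their prerequisites met. 5 is listed later, so 5 next.
That leaves 1 as the only ready step → 1.

4, 3, 2, 5, 1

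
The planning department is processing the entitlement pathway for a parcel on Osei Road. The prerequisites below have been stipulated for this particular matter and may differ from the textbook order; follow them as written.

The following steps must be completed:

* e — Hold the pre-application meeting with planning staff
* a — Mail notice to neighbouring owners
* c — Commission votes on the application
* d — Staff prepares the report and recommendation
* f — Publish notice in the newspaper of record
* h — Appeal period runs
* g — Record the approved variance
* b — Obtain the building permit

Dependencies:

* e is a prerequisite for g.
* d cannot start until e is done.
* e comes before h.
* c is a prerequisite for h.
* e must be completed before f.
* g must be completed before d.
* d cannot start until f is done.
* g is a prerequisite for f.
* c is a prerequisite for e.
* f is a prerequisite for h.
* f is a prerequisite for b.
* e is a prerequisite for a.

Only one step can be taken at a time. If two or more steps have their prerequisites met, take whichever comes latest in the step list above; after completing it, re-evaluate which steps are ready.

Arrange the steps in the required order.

c, e, g, f, b, h, d, a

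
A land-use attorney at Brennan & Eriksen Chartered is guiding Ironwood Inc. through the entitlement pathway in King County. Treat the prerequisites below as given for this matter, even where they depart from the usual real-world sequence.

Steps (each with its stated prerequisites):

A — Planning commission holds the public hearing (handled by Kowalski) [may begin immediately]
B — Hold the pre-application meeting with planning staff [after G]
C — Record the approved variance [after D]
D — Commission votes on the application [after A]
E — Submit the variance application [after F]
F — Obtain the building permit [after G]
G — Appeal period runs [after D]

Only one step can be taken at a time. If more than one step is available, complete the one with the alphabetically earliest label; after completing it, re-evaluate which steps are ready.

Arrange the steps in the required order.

A, D, C, G, B, F, E

Only A has no prerequisites, so it is first.
D is the only step now ready → D.
Now C and G have their prerequisites met. C has the earlier label, so C next.
G needed D, now all done → G.
B and F are both available; B has the earlier label → B.
F is the only step now ready → F.
E needed F, now all done → E.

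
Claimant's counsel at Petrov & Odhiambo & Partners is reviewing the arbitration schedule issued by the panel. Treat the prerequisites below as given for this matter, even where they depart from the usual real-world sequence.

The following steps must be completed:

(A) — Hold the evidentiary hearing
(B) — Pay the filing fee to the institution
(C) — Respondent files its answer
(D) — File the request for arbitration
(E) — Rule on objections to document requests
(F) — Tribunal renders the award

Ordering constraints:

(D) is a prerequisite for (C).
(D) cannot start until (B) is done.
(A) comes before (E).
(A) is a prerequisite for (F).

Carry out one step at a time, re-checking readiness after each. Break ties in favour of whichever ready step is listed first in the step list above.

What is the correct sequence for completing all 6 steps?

(A) and (B) have no prerequisites; (A) is listed earlier, so (A) is first.
(E) and (F) now also ready, so the ready set is {(B), (E), (F)}; (B) is listed earlier → (B).
(D) now also ready, so the ready set is {(D), (E), (F)}; (D) is listed earlier → (D).
(C) now also ready, so the ready set is {(C), (E), (F)}; (C) is listed earlier → (C).
Now (E) and (F) have their prerequisites met. (E) is listed earlier, so (E) next.
(F) is the only step now ready → (F).

(A), (B), (D), (C), (E), (F)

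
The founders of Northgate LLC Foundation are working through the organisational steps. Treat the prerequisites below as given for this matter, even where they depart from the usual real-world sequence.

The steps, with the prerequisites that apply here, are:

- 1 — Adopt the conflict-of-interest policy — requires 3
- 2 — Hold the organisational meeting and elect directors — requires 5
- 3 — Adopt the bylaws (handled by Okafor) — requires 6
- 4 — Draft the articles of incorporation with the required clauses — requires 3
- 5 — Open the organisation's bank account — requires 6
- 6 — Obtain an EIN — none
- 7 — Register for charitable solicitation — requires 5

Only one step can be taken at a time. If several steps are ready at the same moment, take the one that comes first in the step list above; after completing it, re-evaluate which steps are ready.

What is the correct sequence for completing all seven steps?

6 3 1 4 5 2 7

Only 6 has no prerequisites, so it is first.
Now 3 and 5 have their prerequisites met. 3 is listed earlier, so 3 next.
1 and 4 now also ready, so the ready set is {1, 4, 5}; 1 is listed earlier → 1.
4 and 5 are both available; 4 is listed earlier → 4.
5 is the only step now ready → 5.
Now 2 and 7 have their prerequisites met. 2 is listed earlier, so 2 next.
7 needed 5, now all done → 7.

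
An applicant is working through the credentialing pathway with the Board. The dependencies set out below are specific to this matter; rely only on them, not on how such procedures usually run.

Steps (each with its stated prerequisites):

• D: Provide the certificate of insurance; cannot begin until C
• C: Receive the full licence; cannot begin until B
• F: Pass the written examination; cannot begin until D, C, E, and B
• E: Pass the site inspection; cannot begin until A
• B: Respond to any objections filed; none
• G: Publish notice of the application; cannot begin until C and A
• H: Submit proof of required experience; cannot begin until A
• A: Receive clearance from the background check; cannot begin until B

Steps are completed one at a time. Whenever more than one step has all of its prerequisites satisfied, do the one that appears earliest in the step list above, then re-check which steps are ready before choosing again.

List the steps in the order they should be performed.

B, C, D, A, E, F, G, H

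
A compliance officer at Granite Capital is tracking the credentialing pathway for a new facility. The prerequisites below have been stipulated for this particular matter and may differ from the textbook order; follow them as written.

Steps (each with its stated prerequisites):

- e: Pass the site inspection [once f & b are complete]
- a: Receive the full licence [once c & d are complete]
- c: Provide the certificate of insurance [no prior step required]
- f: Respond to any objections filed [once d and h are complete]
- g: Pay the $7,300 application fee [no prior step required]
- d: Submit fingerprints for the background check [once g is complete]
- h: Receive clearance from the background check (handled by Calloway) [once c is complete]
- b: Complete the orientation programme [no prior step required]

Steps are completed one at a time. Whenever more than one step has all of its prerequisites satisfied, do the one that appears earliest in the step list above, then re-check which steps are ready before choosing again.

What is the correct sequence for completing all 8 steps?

c → g → d → a → h → f → b → e

Nothing is required for c, g and b. c is listed earlier → c first.
h now also ready, so the ready set is {g, h, b}; g is listed earlier → g.
Now d, h and b have their prerequisites met. d is listed earlier, so d next.
a now also ready, so the ready set is {a, h, b}; a is listed earlier → a.
Now h and b have their prerequisites met. h is listed earlier, so h next.
Now f and b have their prerequisites met. f is listed earlier, so f next.
b is the only step now ready → b.
e needed f and b, now all done → e.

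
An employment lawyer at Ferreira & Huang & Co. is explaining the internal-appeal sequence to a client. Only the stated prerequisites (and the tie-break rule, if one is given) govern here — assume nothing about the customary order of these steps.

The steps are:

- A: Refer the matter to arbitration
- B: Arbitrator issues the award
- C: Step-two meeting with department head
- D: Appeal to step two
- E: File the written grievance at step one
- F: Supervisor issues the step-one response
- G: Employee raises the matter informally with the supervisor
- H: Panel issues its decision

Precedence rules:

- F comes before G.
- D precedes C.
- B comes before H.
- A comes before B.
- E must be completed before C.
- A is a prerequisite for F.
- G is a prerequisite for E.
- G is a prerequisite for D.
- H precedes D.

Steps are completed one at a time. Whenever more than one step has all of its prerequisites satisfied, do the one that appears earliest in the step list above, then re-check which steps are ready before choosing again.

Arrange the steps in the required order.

A has no prerequisites → A first.
B and F are both available; B is listed earlier → B.
Now F and H have their prerequisites met. F is listed earlier, so F next.
Ready: G and H. G is listed earlier → G.
E now also ready, so the ready set is {E, H}; E is listed earlier → E.
H needed B, now all done → H.
Next only D has its prerequisites met → D.
C needed D and E, now all done → C.

A, B, F, G, E, H, D, C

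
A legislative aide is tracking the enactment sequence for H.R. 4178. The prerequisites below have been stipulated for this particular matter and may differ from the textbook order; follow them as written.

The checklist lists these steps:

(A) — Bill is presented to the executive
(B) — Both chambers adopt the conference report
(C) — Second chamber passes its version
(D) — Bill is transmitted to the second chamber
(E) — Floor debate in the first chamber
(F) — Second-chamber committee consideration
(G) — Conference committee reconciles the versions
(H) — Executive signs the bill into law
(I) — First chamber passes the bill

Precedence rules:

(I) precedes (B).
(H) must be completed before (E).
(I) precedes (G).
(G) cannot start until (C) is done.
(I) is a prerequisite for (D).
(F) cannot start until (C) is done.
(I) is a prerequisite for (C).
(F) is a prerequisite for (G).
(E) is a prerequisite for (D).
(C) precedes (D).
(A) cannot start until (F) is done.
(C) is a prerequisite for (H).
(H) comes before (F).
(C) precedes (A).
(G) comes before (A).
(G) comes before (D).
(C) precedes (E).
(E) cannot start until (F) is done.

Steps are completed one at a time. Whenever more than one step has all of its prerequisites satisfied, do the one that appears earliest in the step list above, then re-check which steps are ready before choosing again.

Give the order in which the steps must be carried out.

Only (I) has no prerequisites, so it is first.
(B) and (C) are both available; (B) is listed earlier → (B).
(C) needed (I), now all done → (C).
That leaves (H) as the only ready step → (H).
That leaves (F) as the only ready step → (F).
Ready: (E) and (G). (E) is listed earlier → (E).
(G) needed (C), (F) and (I), now all done → (G).
(A) and (D) are both available; (A) is listed earlier → (A).
(D) needed (C), (E), (G) and (I), now all done → (D).

(I), (B), (C), (H), (F), (E), (G), (A), (D)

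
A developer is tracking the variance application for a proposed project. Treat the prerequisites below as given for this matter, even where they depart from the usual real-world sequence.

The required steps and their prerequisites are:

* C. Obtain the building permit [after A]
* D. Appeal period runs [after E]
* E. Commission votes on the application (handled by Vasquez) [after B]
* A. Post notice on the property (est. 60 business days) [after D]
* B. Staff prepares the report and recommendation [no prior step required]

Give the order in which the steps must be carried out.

B → E → D → A → C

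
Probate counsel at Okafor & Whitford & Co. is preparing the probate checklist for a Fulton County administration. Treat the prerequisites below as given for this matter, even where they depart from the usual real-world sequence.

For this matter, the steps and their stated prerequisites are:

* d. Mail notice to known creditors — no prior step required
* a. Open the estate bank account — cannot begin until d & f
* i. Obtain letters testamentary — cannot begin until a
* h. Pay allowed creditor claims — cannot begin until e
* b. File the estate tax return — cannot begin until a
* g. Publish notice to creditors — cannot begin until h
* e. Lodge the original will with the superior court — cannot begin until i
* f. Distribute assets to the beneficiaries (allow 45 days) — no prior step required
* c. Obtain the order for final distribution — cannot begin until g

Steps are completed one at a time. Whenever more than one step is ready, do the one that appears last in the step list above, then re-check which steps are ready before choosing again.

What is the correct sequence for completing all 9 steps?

f d a b i e h g c

f and d have no prerequisites; f is listed later, so f is first.
d is the only step now ready → d.
a needed f and d, now all done → a.
Now b and i have their prerequisites met. b is listed later, so b next.
That leaves i as the only ready step → i.
e needed i, now all done → e.
That leaves h as the only ready step → h.
g needed h, now all done → g.
That leaves c as the only ready step → c.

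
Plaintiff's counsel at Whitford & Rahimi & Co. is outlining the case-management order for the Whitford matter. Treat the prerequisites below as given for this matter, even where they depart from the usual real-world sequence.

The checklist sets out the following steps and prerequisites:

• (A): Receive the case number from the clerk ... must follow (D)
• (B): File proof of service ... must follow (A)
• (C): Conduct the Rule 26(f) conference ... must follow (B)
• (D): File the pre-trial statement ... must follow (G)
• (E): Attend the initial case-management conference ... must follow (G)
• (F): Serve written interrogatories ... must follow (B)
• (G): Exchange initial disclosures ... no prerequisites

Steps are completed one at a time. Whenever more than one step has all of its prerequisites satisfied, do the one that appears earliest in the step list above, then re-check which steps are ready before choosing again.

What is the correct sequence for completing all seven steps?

Only (G) has no prerequisites, so it is first.
Now (D) and (E) have their prerequisites met. (D) is listed earlier, so (D) next.
(A) now also ready, so the ready set is {(A), (E)}; (A) is listed earlier → (A).
(B) and (E) are both available; (B) is listed earlier → (B).
Now (C), (E) and (F) have their prerequisites met. (C) is listed earlier, so (C) next.
(E) and (F) are both available; (E) is listed earlier → (E).
(F) needed (B), now all done → (F).

(G), (D), (A), (B), (C), (E), (F)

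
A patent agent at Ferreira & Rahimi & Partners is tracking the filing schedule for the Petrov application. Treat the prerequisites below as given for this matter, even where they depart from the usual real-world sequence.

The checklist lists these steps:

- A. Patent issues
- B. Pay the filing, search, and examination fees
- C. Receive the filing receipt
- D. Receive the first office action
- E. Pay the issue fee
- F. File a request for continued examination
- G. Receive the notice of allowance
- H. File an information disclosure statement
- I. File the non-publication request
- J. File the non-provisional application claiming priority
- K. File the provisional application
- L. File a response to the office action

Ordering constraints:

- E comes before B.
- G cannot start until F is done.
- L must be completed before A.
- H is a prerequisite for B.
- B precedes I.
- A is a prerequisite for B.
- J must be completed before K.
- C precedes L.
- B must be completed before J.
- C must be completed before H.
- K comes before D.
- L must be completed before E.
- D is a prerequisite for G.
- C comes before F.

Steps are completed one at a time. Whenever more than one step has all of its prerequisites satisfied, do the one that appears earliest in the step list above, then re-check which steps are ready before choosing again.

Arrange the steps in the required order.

C, F, H, L, A, E, B, I, J, K, D, G

C is the only step with nothing outstanding, so it goes first.
F, H and L are all available; F is listed earlier → F.
Now H and L have their prerequisites met. H is listed earlier, so H next.
L needed C, now all done → L.
A and E are both available; A is listed earlier → A.
E needed L, now all done → E.
B needed A, E and H, now all done → B.
I and J are both available; I is listed earlier → I.
Next only J has its prerequisites met → J.
K is the only step now ready → K.
That leaves D as the only ready step → D.
That leaves G as the only ready step → G.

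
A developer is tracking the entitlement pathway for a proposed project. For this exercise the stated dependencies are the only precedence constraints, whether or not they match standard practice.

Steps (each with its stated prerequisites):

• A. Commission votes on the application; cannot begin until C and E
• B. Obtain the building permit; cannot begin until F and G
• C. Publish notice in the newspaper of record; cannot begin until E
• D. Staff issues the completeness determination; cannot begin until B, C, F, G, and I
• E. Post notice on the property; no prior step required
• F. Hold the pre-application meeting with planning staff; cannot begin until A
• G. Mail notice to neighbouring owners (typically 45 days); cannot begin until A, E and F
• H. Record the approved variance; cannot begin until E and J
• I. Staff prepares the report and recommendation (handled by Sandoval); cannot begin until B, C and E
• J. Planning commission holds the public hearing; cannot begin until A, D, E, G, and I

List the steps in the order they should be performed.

Only E has no prerequisites, so it is first.
C needed E, now all done → C.
A needed C and E, now all done → A.
Next only F has its prerequisites met → F.
G is the only step now ready → G.
B needed F and G, now all done → B.
That leaves I as the only ready step → I.
D is the only step now ready → D.
That leaves J as the only ready step → J.
H is the only step now ready → H.

E, C, A, F, G, B, I, D, J, H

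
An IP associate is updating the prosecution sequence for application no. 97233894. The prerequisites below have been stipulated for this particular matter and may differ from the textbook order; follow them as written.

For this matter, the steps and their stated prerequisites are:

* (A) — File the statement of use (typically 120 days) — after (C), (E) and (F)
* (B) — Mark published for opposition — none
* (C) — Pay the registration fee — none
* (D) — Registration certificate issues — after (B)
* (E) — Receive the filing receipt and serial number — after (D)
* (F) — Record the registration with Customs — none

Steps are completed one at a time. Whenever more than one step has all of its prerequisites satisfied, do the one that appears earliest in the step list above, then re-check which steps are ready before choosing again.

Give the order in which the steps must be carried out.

(B), (C) and (F) have no prerequisites; (B) is listed earlier, so (B) is first.
(C), (D) and (F) are all available; (C) is listed earlier → (C).
Now (D) and (F) have their prerequisites met. (D) is listed earlier, so (D) next.
Ready: (E) and (F). (E) is listed earlier → (E).
Next only (F) has its prerequisites met → (F).
(A) is the only step now ready → (A).

(B) → (C) → (D) → (E) → (F) → (A)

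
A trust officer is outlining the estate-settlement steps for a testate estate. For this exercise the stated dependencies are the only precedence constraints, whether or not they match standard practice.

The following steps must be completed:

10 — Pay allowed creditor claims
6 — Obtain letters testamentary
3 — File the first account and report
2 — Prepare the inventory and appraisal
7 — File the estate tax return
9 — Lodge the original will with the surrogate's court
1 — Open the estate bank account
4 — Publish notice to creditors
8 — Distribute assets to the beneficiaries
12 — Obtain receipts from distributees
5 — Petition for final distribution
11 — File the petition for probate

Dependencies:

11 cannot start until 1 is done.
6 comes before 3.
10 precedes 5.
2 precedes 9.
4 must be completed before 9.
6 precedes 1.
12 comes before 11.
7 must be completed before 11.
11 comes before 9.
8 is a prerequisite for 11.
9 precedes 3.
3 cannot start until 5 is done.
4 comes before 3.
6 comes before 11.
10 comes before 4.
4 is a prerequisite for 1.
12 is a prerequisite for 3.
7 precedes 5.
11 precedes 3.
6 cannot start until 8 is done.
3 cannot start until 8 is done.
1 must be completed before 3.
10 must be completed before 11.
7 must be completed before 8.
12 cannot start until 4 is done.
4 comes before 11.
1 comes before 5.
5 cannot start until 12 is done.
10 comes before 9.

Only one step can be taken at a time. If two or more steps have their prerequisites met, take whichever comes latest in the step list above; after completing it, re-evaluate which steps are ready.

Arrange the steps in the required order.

7, 2 and 10 have no prerequisites; 7 is listed later, so 7 is first.
8 now also ready, so the ready set is {8, 2, 10}; 8 is listed later → 8.
2, 6 and 10 are all available; 2 is listed later → 2.
6 and 10 are both available; 6 is listed later → 6.
10 is the only step now ready → 10.
4 is the only step now ready → 4.
12 and 1 are both available; 12 is listed later → 12.
1 needed 4 and 6, now all done → 1.
Ready: 11 and 5. 11 is listed later → 11.
9 now also ready, so the ready set is {5, 9}; 5 is listed later → 5.
9 is the only step now ready → 9.
3 is the only step now ready → 3.

7, 8, 2, 6, 10, 4, 12, 1, 11, 5, 9, 3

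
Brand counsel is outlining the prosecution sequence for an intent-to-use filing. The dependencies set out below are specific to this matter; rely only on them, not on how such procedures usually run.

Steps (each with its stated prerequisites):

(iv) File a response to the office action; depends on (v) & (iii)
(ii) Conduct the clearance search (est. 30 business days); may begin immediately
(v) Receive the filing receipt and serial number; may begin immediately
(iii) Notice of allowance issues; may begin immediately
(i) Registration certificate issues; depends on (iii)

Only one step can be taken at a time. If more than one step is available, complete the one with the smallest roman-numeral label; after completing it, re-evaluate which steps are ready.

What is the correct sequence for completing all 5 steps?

Nothing is required for (ii), (iii) and (v). (ii) has the earlier label → (ii) first.
Now (iii) and (v) have their prerequisites met. (iii) has the earlier label, so (iii) next.
(i) now also ready, so the ready set is {(i), (v)}; (i) has the earlier label → (i).
That leaves (v) as the only ready step → (v).
(iv) needed (iii) and (v), now all done → (iv).

(ii), (iii), (i), (v), (iv)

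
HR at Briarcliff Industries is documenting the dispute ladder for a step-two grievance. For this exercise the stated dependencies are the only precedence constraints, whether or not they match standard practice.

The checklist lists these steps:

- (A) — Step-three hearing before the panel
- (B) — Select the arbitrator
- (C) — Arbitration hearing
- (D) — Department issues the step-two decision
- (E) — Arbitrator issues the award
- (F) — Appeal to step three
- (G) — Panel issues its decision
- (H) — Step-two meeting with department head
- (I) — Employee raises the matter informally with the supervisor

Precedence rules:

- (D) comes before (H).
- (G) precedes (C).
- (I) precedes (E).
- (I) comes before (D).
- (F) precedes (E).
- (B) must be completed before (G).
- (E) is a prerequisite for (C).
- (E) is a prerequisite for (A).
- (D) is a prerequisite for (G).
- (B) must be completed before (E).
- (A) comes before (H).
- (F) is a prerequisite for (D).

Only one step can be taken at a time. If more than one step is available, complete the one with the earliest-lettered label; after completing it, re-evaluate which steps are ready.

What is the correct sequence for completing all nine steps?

(B), (F), (I), (D), (E), (A), (G), (C), (H)

(B), (F) and (I) have no prerequisites; (B) has the earlier label, so (B) is first.
Ready: (F) and (I). (F) has the earlier label → (F).
Next only (I) has its prerequisites met → (I).
Ready: (D) and (E). (D) has the earlier label → (D).
Ready: (E) and (G). (E) has the earlier label → (E).
(A) now also ready, so the ready set is {(A), (G)}; (A) has the earlier label → (A).
Ready: (G) and (H). (G) has the earlier label → (G).
(C) now also ready, so the ready set is {(C), (H)}; (C) has the earlier label → (C).
That leaves (H) as the only ready step → (H).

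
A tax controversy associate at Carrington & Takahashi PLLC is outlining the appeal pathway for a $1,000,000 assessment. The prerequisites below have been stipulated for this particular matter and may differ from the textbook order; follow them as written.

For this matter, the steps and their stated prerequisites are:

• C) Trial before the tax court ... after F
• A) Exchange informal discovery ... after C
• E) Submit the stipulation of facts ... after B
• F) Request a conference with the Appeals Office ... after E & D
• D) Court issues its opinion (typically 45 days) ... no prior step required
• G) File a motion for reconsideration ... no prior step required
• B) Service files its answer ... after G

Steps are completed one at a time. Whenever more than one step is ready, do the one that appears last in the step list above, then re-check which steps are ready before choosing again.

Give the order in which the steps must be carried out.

G → B → D → E → F → C → A

G and D have no prerequisites; G is listed later, so G is first.
Now B and D have their prerequisites met. B is listed later, so B next.
E now also ready, so the ready set is {D, E}; D is listed later → D.
Next only E has its prerequisites met → E.
F needed D and E, now all done → F.
C is the only step now ready → C.
A is the only step now ready → A.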